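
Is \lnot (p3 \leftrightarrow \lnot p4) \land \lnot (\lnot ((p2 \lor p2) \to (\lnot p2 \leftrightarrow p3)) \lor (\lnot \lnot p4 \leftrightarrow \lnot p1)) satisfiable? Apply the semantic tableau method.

Satisfiable

Initial set: {T (\lnot (p3 \leftrightarrow \lnot p4) \land \lnot (\lnot ((p2 \lor p2) \to (\lnot p2 \leftrightarrow p3)) \lor (\lnot \lnot p4 \leftrightarrow \lnot p1)))}.
T (\lnot (p3 \leftrightarrow \lnot p4) \land \lnot (\lnot ((p2 \lor p2) \to (\lnot p2 \leftrightarrow p3)) \lor (\lnot \lnot p4 \leftrightarrow \lnot p1))): α-rule — add T \lnot (p3 \leftrightarrow \lnot p4), T \lnot (\lnot ((p2 \lor p2) \to (\lnot p2 \leftrightarrow p3)) \lor (\lnot \lnot p4 \leftrightarrow \lnot p1)).
T \lnot (\lnot ((p2 \lor p2) \to (\lnot p2 \leftrightarrow p3)) \lor (\lnot \lnot p4 \leftrightarrow \lnot p1)): α-rule — add F \lnot ((p2 \lor p2) \to (\lnot p2 \leftrightarrow p3)), F (\lnot \lnot p4 \leftrightarrow \lnot p1).
T \lnot (p3 \leftrightarrow \lnot p4): β-rule — branch into T p3, F \lnot p4  //  F p3, T \lnot p4.
  branch 1 (add T p3, F \lnot p4):
    F \lnot ((p2 \lor p2) \to (\lnot p2 \leftrightarrow p3)): β-rule — branch into F (p2 \lor p2)  //  T (\lnot p2 \leftrightarrow p3).
      branch 1.1 (add F (p2 \lor p2)):
        F (p2 \lor p2): α-rule — add F p2, F p2.
        F (\lnot \lnot p4 \leftrightarrow \lnot p1): β-rule — branch into T \lnot \lnot p4, F \lnot p1  //  F \lnot \lnot p4, T \lnot p1.
          branch 1.1.1 (add T \lnot \lnot p4, F \lnot p1):
            T \lnot \lnot p4: drop double negation, giving T p4.
            ○ open, literals {p1=true, p2=false, p3=true, p4=true}.
          branch 1.1.2 (add F \lnot \lnot p4, T \lnot p1):
            F \lnot \lnot p4: drop double negation, giving F p4.
            × closes — contains both p4 and \lnot p4.
      branch 1.2 (add T (\lnot p2 \leftrightarrow p3)):
        F (\lnot \lnot p4 \leftrightarrow \lnot p1): β-rule — branch into T \lnot \lnot p4, F \lnot p1  //  F \lnot \lnot p4, T \lnot p1.
          branch 1.2.1 (add T \lnot \lnot p4, F \lnot p1):
            T \lnot \lnot p4: drop double negation, giving T p4.
            T (\lnot p2 \leftrightarrow p3): β-rule — branch into T \lnot p2, T p3  //  F \lnot p2, F p3.
              branch 1.2.1.1 (add T \lnot p2, T p3):
                ○ open, literals {p1=true, p2=false, p3=true, p4=true}.
              branch 1.2.1.2 (add F \lnot p2, F p3):
                × closes — contains both p3 and \lnot p3.
          branch 1.2.2 (add F \lnot \lnot p4, T \lnot p1):
            F \lnot \lnot p4: drop double negation, giving F p4.
            × closes — contains both p4 and \lnot p4.
  branch 2 (add F p3, T \lnot p4):
    F \lnot ((p2 \lor p2) \to (\lnot p2 \leftrightarrow p3)): β-rule — branch into F (p2 \lor p2)  //  T (\lnot p2 \leftrightarrow p3).
      branch 2.1 (add F (p2 \lor p2)):
        F (p2 \lor p2): α-rule — add F p2, F p2.
        F (\lnot \lnot p4 \leftrightarrow \lnot p1): β-rule — branch into T \lnot \lnot p4, F \lnot p1  //  F \lnot \lnot p4, T \lnot p1.
          branch 2.1.1 (add T \lnot \lnot p4, F \lnot p1):
            T \lnot \lnot p4: drop double negation, giving T p4.
            × closes — contains both p4 and \lnot p4.
          branch 2.1.2 (add F \lnot \lnot p4, T \lnot p1):
            F \lnot \lnot p4: drop double negation, giving F p4.
            ○ open, literals {p1=false, p2=false, p3=false, p4=false}.
      branch 2.2 (add T (\lnot p2 \leftrightarrow p3)):
        F (\lnot \lnot p4 \leftrightarrow \lnot p1): β-rule — branch into T \lnot \lnot p4, F \lnot p1  //  F \lnot \lnot p4, T \lnot p1.
          branch 2.2.1 (add T \lnot \lnot p4, F \lnot p1):
            T \lnot \lnot p4: drop double negation, giving T p4.
            × closes — contains both p4 and \lnot p4.
          branch 2.2.2 (add F \lnot \lnot p4, T \lnot p1):
            F \lnot \lnot p4: drop double negation, giving F p4.
            T (\lnot p2 \leftrightarrow p3): β-rule — branch into T \lnot p2, T p3  //  F \lnot p2, F p3.
              branch 2.2.2.1 (add T \lnot p2, T p3):
                × closes — contains both p3 and \lnot p3.
              branch 2.2.2.2 (add F \lnot p2, F p3):
                ○ open, literals {p1=false, p2=true, p3=false, p4=false}.
6 branches closed, 4 open.
An open branch gives a satisfying assignment: p1=true, p2=false, p3=true, p4=true.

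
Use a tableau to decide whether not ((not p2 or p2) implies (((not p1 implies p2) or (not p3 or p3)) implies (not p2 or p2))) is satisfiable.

Unsatisfiable

Initial set: {not ((not p2 or p2) implies (((not p1 implies p2) or (not p3 or p3)) implies (not p2 or p2)))}.
not ((not p2 or p2) implies (((not p1 implies p2) or (not p3 or p3)) implies (not p2 or p2))): α-rule — add (not p2 or p2), not (((not p1 implies p2) or (not p3 or p3)) implies (not p2 or p2)).
not (((not p1 implies p2) or (not p3 or p3)) implies (not p2 or p2)): α-rule — add ((not p1 implies p2) or (not p3 or p3)), not (not p2 or p2).
not (not p2 or p2): α-rule — add not not p2, not p2.
× closes — contains both p2 and not p2.
All 1 branch closes.
Every branch closed; the formula is unsatisfiable.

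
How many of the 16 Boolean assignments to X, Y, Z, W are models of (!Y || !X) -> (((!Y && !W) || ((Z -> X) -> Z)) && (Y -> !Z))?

10

Initial set: {((!Y || !X) -> (((!Y && !W) || ((Z -> X) -> Z)) && (Y -> !Z)))}.
((!Y || !X) -> (((!Y && !W) || ((Z -> X) -> Z)) && (Y -> !Z))): β-rule — branch into !(!Y || !X)  //  (((!Y && !W) || ((Z -> X) -> Z)) && (Y -> !Z)).
  branch 1 (add !(!Y || !X)):
    !(!Y || !X): α-rule — add !!Y, !!X.
    ○ open, literals {X=T, Y=T}.
  branch 2 (add (((!Y && !W) || ((Z -> X) -> Z)) && (Y -> !Z))):
    (((!Y && !W) || ((Z -> X) -> Z)) && (Y -> !Z)): α-rule — add ((!Y && !W) || ((Z -> X) -> Z)), (Y -> !Z).
    ((!Y && !W) || ((Z -> X) -> Z)): β-rule — branch into (!Y && !W)  //  ((Z -> X) -> Z).
      branch 2.1 (add (!Y && !W)):
        (!Y && !W): α-rule — add !Y, !W.
        (Y -> !Z): β-rule — branch into !Y  //  !Z.
          branch 2.1.1 (add !Y):
            ○ open, literals {W=F, Y=F}.
          branch 2.1.2 (add !Z):
            ○ open, literals {W=F, Y=F, Z=F}.
      branch 2.2 (add ((Z -> X) -> Z)):
        (Y -> !Z): β-rule — branch into !Y  //  !Z.
          branch 2.2.1 (add !Y):
            ((Z -> X) -> Z): β-rule — branch into !(Z -> X)  //  Z.
              branch 2.2.1.1 (add !(Z -> X)):
                !(Z -> X): α-rule — add Z, !X.
                ○ open, literals {X=F, Y=F, Z=T}.
              branch 2.2.1.2 (add Z):
                ○ open, literals {Y=F, Z=T}.
          branch 2.2.2 (add !Z):
            ((Z -> X) -> Z): β-rule — branch into !(Z -> X)  //  Z.
              branch 2.2.2.1 (add !(Z -> X)):
                !(Z -> X): α-rule — add Z, !X.
                × closes — contains both Z and !Z.
              branch 2.2.2.2 (add Z):
                × closes — contains both Z and !Z.
2 branches closed, 5 open.
Each open branch fixes some atoms; the unmentioned ones are free. Counting distinct full assignments: branch {X=T, Y=T} (Z, W) contributes 4 new; branch {W=F, Y=F} (X, Z) contributes 4 new; branch {W=F, Y=F, Z=F} (X) contributes 0 new; branch {X=F, Y=F, Z=T} (W) contributes 1 new; branch {Y=F, Z=T} (X, W) contributes 1 new. Total: 10.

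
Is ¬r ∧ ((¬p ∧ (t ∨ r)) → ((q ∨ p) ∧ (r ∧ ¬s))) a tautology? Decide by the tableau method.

Assume the negation and expand:
Initial set: {¬(¬r ∧ ((¬p ∧ (t ∨ r)) → ((q ∨ p) ∧ (r ∧ ¬s))))}.
¬(¬r ∧ ((¬p ∧ (t ∨ r)) → ((q ∨ p) ∧ (r ∧ ¬s)))): β-rule — branch into ¬¬r  //  ¬((¬p ∧ (t ∨ r)) → ((q ∨ p) ∧ (r ∧ ¬s))).
  branch 1 (add ¬¬r):
    ○ open, literals {r=true}.
  branch 2 (add ¬((¬p ∧ (t ∨ r)) → ((q ∨ p) ∧ (r ∧ ¬s)))):
    ¬((¬p ∧ (t ∨ r)) → ((q ∨ p) ∧ (r ∧ ¬s))): α-rule — add (¬p ∧ (t ∨ r)), ¬((q ∨ p) ∧ (r ∧ ¬s)).
    (¬p ∧ (t ∨ r)): α-rule — add ¬p, (t ∨ r).
    ¬((q ∨ p) ∧ (r ∧ ¬s)): β-rule — branch into ¬(q ∨ p)  //  ¬(r ∧ ¬s).
      branch 2.1 (add ¬(q ∨ p)):
        ¬(q ∨ p): α-rule — add ¬q, ¬p.
        (t ∨ r): β-rule — branch into t  //  r.
          branch 2.1.1 (add t):
            ○ open, literals {p=false, q=false, t=true}.
          branch 2.1.2 (add r):
            ○ open, literals {p=false, q=false, r=true}.
      branch 2.2 (add ¬(r ∧ ¬s)):
        (t ∨ r): β-rule — branch into t  //  r.
          branch 2.2.1 (add t):
            ¬(r ∧ ¬s): β-rule — branch into ¬r  //  ¬¬s.
              branch 2.2.1.1 (add ¬r):
                ○ open, literals {p=false, r=false, t=true}.
              branch 2.2.1.2 (add ¬¬s):
                ○ open, literals {p=false, s=true, t=true}.
          branch 2.2.2 (add r):
            ¬(r ∧ ¬s): β-rule — branch into ¬r  //  ¬¬s.
              branch 2.2.2.1 (add ¬r):
                × closes — contains both r and ¬r.
              branch 2.2.2.2 (add ¬¬s):
                ○ open, literals {p=false, r=true, s=true}.
1 branch closed, 6 open.
An open branch gives a countermodel: r=true (unmentioned atoms arbitrary); under it the original formula is false.

Not valid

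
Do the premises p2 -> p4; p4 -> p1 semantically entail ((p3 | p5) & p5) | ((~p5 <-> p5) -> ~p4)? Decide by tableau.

Initial set: {(p2 -> p4); (p4 -> p1); ~(((p3 | p5) & p5) | ((~p5 <-> p5) -> ~p4))}.
~(((p3 | p5) & p5) | ((~p5 <-> p5) -> ~p4)): α-rule — add ~((p3 | p5) & p5), ~((~p5 <-> p5) -> ~p4).
~((~p5 <-> p5) -> ~p4): α-rule — add (~p5 <-> p5), ~~p4.
(p2 -> p4): β-rule — branch into ~p2  //  p4.
  branch 1 (add ~p2):
    (p4 -> p1): β-rule — branch into ~p4  //  p1.
      branch 1.1 (add ~p4):
        × closes — contains both p4 and ~p4.
      branch 1.2 (add p1):
        ~((p3 | p5) & p5): β-rule — branch into ~(p3 | p5)  //  ~p5.
          branch 1.2.1 (add ~(p3 | p5)):
            ~(p3 | p5): α-rule — add ~p3, ~p5.
            (~p5 <-> p5): β-rule — branch into ~p5, p5  //  ~~p5, ~p5.
              branch 1.2.1.1 (add ~p5, p5):
                × closes — contains both p5 and ~p5.
              branch 1.2.1.2 (add ~~p5, ~p5):
                × closes — contains both p5 and ~p5.
          branch 1.2.2 (add ~p5):
            (~p5 <-> p5): β-rule — branch into ~p5, p5  //  ~~p5, ~p5.
              branch 1.2.2.1 (add ~p5, p5):
                × closes — contains both p5 and ~p5.
              branch 1.2.2.2 (add ~~p5, ~p5):
                × closes — contains both p5 and ~p5.
  branch 2 (add p4):
    (p4 -> p1): β-rule — branch into ~p4  //  p1.
      branch 2.1 (add ~p4):
        × closes — contains both p4 and ~p4.
      branch 2.2 (add p1):
        ~((p3 | p5) & p5): β-rule — branch into ~(p3 | p5)  //  ~p5.
          branch 2.2.1 (add ~(p3 | p5)):
            ~(p3 | p5): α-rule — add ~p3, ~p5.
            (~p5 <-> p5): β-rule — branch into ~p5, p5  //  ~~p5, ~p5.
              branch 2.2.1.1 (add ~p5, p5):
                × closes — contains both p5 and ~p5.
              branch 2.2.1.2 (add ~~p5, ~p5):
                × closes — contains both p5 and ~p5.
          branch 2.2.2 (add ~p5):
            (~p5 <-> p5): β-rule — branch into ~p5, p5  //  ~~p5, ~p5.
              branch 2.2.2.1 (add ~p5, p5):
                × closes — contains both p5 and ~p5.
              branch 2.2.2.2 (add ~~p5, ~p5):
                × closes — contains both p5 and ~p5.
All 10 branches close.
Every branch closed, so the premises entail the conclusion.

Yes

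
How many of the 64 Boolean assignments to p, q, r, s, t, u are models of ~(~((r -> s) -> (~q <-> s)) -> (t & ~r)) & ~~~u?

Initial set: {T (~(~((r -> s) -> (~q <-> s)) -> (t & ~r)) & ~~~u)}.
T (~(~((r -> s) -> (~q <-> s)) -> (t & ~r)) & ~~~u): α-rule — add T ~(~((r -> s) -> (~q <-> s)) -> (t & ~r)), T ~~~u.
T ~(~((r -> s) -> (~q <-> s)) -> (t & ~r)): α-rule — add T ~((r -> s) -> (~q <-> s)), F (t & ~r).
T ~~~u: drop double negation, giving T ~u.
T ~((r -> s) -> (~q <-> s)): α-rule — add T (r -> s), F (~q <-> s).
F (t & ~r): β-rule — branch into F t  //  F ~r.
  branch 1 (add F t):
    T (r -> s): β-rule — branch into F r  //  T s.
      branch 1.1 (add F r):
        F (~q <-> s): β-rule — branch into T ~q, F s  //  F ~q, T s.
          branch 1.1.1 (add T ~q, F s):
            ○ open, literals {q=F, r=F, s=F, t=F, u=F}.
          branch 1.1.2 (add F ~q, T s):
            ○ open, literals {q=T, r=F, s=T, t=F, u=F}.
      branch 1.2 (add T s):
        F (~q <-> s): β-rule — branch into T ~q, F s  //  F ~q, T s.
          branch 1.2.1 (add T ~q, F s):
            × closes — contains both s and ~s.
          branch 1.2.2 (add F ~q, T s):
            ○ open, literals {q=T, s=T, t=F, u=F}.
  branch 2 (add F ~r):
    T (r -> s): β-rule — branch into F r  //  T s.
      branch 2.1 (add F r):
        × closes — contains both r and ~r.
      branch 2.2 (add T s):
        F (~q <-> s): β-rule — branch into T ~q, F s  //  F ~q, T s.
          branch 2.2.1 (add T ~q, F s):
            × closes — contains both s and ~s.
          branch 2.2.2 (add F ~q, T s):
            ○ open, literals {q=T, r=T, s=T, u=F}.
3 branches closed, 4 open.
Each open branch fixes some atoms; the unmentioned ones are free. Counting distinct full assignments: branch {q=F, r=F, s=F, t=F, u=F} (p) contributes 2 new; branch {q=T, r=F, s=T, t=F, u=F} (p) contributes 2 new; branch {q=T, s=T, t=F, u=F} (p, r) contributes 2 new; branch {q=T, r=T, s=T, u=F} (p, t) contributes 2 new. Total: 8.

8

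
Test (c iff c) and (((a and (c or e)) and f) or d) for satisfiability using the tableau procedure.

Initial set: {T ((c iff c) and (((a and (c or e)) and f) or d))}.
T ((c iff c) and (((a and (c or e)) and f) or d)): α-rule — add T (c iff c), T (((a and (c or e)) and f) or d).
T (c iff c): β-rule — branch into T c, T c  //  F c, F c.
  branch 1 (add T c, T c):
    T (((a and (c or e)) and f) or d): β-rule — branch into T ((a and (c or e)) and f)  //  T d.
      branch 1.1 (add T ((a and (c or e)) and f)):
        T ((a and (c or e)) and f): α-rule — add T (a and (c or e)), T f.
        T (a and (c or e)): α-rule — add T a, T (c or e).
        T (c or e): β-rule — branch into T c  //  T e.
          branch 1.1.1 (add T c):
            ○ open, literals {a=T, c=T, f=T}.
          branch 1.1.2 (add T e):
            ○ open, literals {a=T, c=T, e=T, f=T}.
      branch 1.2 (add T d):
        ○ open, literals {c=T, d=T}.
  branch 2 (add F c, F c):
    T (((a and (c or e)) and f) or d): β-rule — branch into T ((a and (c or e)) and f)  //  T d.
      branch 2.1 (add T ((a and (c or e)) and f)):
        T ((a and (c or e)) and f): α-rule — add T (a and (c or e)), T f.
        T (a and (c or e)): α-rule — add T a, T (c or e).
        T (c or e): β-rule — branch into T c  //  T e.
          branch 2.1.1 (add T c):
            × closes — contains both c and not c.
          branch 2.1.2 (add T e):
            ○ open, literals {a=T, c=F, e=T, f=T}.
      branch 2.2 (add T d):
        ○ open, literals {c=F, d=T}.
1 branch closed, 5 open.
An open branch gives a satisfying assignment: a=T, c=T, f=T.

Satisfiable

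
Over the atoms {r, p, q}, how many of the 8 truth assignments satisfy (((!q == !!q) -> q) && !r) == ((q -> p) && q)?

4

Initial set: {((((!q == !!q) -> q) && !r) == ((q -> p) && q))}.
((((!q == !!q) -> q) && !r) == ((q -> p) && q)): β-rule — branch into (((!q == !!q) -> q) && !r), ((q -> p) && q)  //  !(((!q == !!q) -> q) && !r), !((q -> p) && q).
  branch 1 (add (((!q == !!q) -> q) && !r), ((q -> p) && q)):
    (((!q == !!q) -> q) && !r): α-rule — add ((!q == !!q) -> q), !r.
    ((q -> p) && q): α-rule — add (q -> p), q.
    ((!q == !!q) -> q): β-rule — branch into !(!q == !!q)  //  q.
      branch 1.1 (add !(!q == !!q)):
        (q -> p): β-rule — branch into !q  //  p.
          branch 1.1.1 (add !q):
            × closes — contains both q and !q.
          branch 1.1.2 (add p):
            !(!q == !!q): β-rule — branch into !q, !!!q  //  !!q, !!q.
              branch 1.1.2.1 (add !q, !!!q):
                × closes — contains both q and !q.
              branch 1.1.2.2 (add !!q, !!q):
                !!q: drop double negation, giving q.
                ○ open, literals {p=T, q=T, r=F}.
      branch 1.2 (add q):
        (q -> p): β-rule — branch into !q  //  p.
          branch 1.2.1 (add !q):
            × closes — contains both q and !q.
          branch 1.2.2 (add p):
            ○ open, literals {p=T, q=T, r=F}.
  branch 2 (add !(((!q == !!q) -> q) && !r), !((q -> p) && q)):
    !(((!q == !!q) -> q) && !r): β-rule — branch into !((!q == !!q) -> q)  //  !!r.
      branch 2.1 (add !((!q == !!q) -> q)):
        !((!q == !!q) -> q): α-rule — add (!q == !!q), !q.
        !((q -> p) && q): β-rule — branch into !(q -> p)  //  !q.
          branch 2.1.1 (add !(q -> p)):
            !(q -> p): α-rule — add q, !p.
            × closes — contains both q and !q.
          branch 2.1.2 (add !q):
            (!q == !!q): β-rule — branch into !q, !!q  //  !!q, !!!q.
              branch 2.1.2.1 (add !q, !!q):
                !!q: drop double negation, giving q.
                × closes — contains both q and !q.
              branch 2.1.2.2 (add !!q, !!!q):
                × closes — contains both q and !q.
      branch 2.2 (add !!r):
        !((q -> p) && q): β-rule — branch into !(q -> p)  //  !q.
          branch 2.2.1 (add !(q -> p)):
            !(q -> p): α-rule — add q, !p.
            ○ open, literals {p=F, q=T, r=T}.
          branch 2.2.2 (add !q):
            ○ open, literals {q=F, r=T}.
6 branches closed, 4 open.
Each open branch fixes some atoms; the unmentioned ones are free. Counting distinct full assignments: branch {p=T, q=T, r=F} (none free) contributes 1 new; branch {p=T, q=T, r=F} (none free) contributes 0 new; branch {p=F, q=T, r=T} (none free) contributes 1 new; branch {q=F, r=T} (p) contributes 2 new. Total: 4.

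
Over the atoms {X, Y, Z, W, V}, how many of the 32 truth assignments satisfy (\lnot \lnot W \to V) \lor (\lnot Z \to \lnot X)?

30

Initial set: {((\lnot \lnot W \to V) \lor (\lnot Z \to \lnot X))}.
((\lnot \lnot W \to V) \lor (\lnot Z \to \lnot X)): β-rule — branch into (\lnot \lnot W \to V)  //  (\lnot Z \to \lnot X).
  branch 1 (add (\lnot \lnot W \to V)):
    (\lnot \lnot W \to V): β-rule — branch into \lnot \lnot \lnot W  //  V.
      branch 1.1 (add \lnot \lnot \lnot W):
        \lnot \lnot \lnot W: drop double negation, giving \lnot W.
        ○ open, literals {W=0}.
      branch 1.2 (add V):
        ○ open, literals {V=1}.
  branch 2 (add (\lnot Z \to \lnot X)):
    (\lnot Z \to \lnot X): β-rule — branch into \lnot \lnot Z  //  \lnot X.
      branch 2.1 (add \lnot \lnot Z):
        ○ open, literals {Z=1}.
      branch 2.2 (add \lnot X):
        ○ open, literals {X=0}.
0 branches closed, 4 open.
Each open branch fixes some atoms; the unmentioned ones are free. Counting distinct full assignments: branch {W=0} (X, Y, Z, V) contributes 16 new; branch {V=1} (X, Y, Z, W) contributes 8 new; branch {Z=1} (X, Y, W, V) contributes 4 new; branch {X=0} (Y, Z, W, V) contributes 2 new. Total: 30.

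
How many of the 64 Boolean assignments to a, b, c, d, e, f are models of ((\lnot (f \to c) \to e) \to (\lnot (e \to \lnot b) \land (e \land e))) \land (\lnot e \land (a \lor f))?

8

Initial set: {(((\lnot (f \to c) \to e) \to (\lnot (e \to \lnot b) \land (e \land e))) \land (\lnot e \land (a \lor f)))}.
(((\lnot (f \to c) \to e) \to (\lnot (e \to \lnot b) \land (e \land e))) \land (\lnot e \land (a \lor f))): α-rule — add ((\lnot (f \to c) \to e) \to (\lnot (e \to \lnot b) \land (e \land e))), (\lnot e \land (a \lor f)).
(\lnot e \land (a \lor f)): α-rule — add \lnot e, (a \lor f).
((\lnot (f \to c) \to e) \to (\lnot (e \to \lnot b) \land (e \land e))): β-rule — branch into \lnot (\lnot (f \to c) \to e)  //  (\lnot (e \to \lnot b) \land (e \land e)).
  branch 1 (add \lnot (\lnot (f \to c) \to e)):
    \lnot (\lnot (f \to c) \to e): α-rule — add \lnot (f \to c), \lnot e.
    \lnot (f \to c): α-rule — add f, \lnot c.
    (a \lor f): β-rule — branch into a  //  f.
      branch 1.1 (add a):
        ○ open, literals {a=true, c=false, e=false, f=true}.
      branch 1.2 (add f):
        ○ open, literals {c=false, e=false, f=true}.
  branch 2 (add (\lnot (e \to \lnot b) \land (e \land e))):
    (\lnot (e \to \lnot b) \land (e \land e)): α-rule — add \lnot (e \to \lnot b), (e \land e).
    \lnot (e \to \lnot b): α-rule — add e, \lnot \lnot b.
    × closes — contains both e and \lnot e.
1 branch closed, 2 open.
Each open branch fixes some atoms; the unmentioned ones are free. Counting distinct full assignments: branch {a=true, c=false, e=false, f=true} (b, d) contributes 4 new; branch {c=false, e=false, f=true} (a, b, d) contributes 4 new. Total: 8.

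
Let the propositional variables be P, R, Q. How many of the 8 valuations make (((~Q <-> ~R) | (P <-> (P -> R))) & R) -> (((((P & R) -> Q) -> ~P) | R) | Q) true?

8

Initial set: {((((~Q <-> ~R) | (P <-> (P -> R))) & R) -> (((((P & R) -> Q) -> ~P) | R) | Q))}.
((((~Q <-> ~R) | (P <-> (P -> R))) & R) -> (((((P & R) -> Q) -> ~P) | R) | Q)): β-rule — branch into ~(((~Q <-> ~R) | (P <-> (P -> R))) & R)  //  (((((P & R) -> Q) -> ~P) | R) | Q).
  branch 1 (add ~(((~Q <-> ~R) | (P <-> (P -> R))) & R)):
    ~(((~Q <-> ~R) | (P <-> (P -> R))) & R): β-rule — branch into ~((~Q <-> ~R) | (P <-> (P -> R)))  //  ~R.
      branch 1.1 (add ~((~Q <-> ~R) | (P <-> (P -> R)))):
        ~((~Q <-> ~R) | (P <-> (P -> R))): α-rule — add ~(~Q <-> ~R), ~(P <-> (P -> R)).
        ~(~Q <-> ~R): β-rule — branch into ~Q, ~~R  //  ~~Q, ~R.
          branch 1.1.1 (add ~Q, ~~R):
            ~(P <-> (P -> R)): β-rule — branch into P, ~(P -> R)  //  ~P, (P -> R).
              branch 1.1.1.1 (add P, ~(P -> R)):
                ~(P -> R): α-rule — add P, ~R.
                × closes — contains both R and ~R.
              branch 1.1.1.2 (add ~P, (P -> R)):
                (P -> R): β-rule — branch into ~P  //  R.
                  branch 1.1.1.2.1 (add ~P):
                    ○ open, literals {P=0, Q=0, R=1}.
                  branch 1.1.1.2.2 (add R):
                    ○ open, literals {P=0, Q=0, R=1}.
          branch 1.1.2 (add ~~Q, ~R):
            ~(P <-> (P -> R)): β-rule — branch into P, ~(P -> R)  //  ~P, (P -> R).
              branch 1.1.2.1 (add P, ~(P -> R)):
                ~(P -> R): α-rule — add P, ~R.
                ○ open, literals {P=1, Q=1, R=0}.
              branch 1.1.2.2 (add ~P, (P -> R)):
                (P -> R): β-rule — branch into ~P  //  R.
                  branch 1.1.2.2.1 (add ~P):
                    ○ open, literals {P=0, Q=1, R=0}.
                  branch 1.1.2.2.2 (add R):
                    × closes — contains both R and ~R.
      branch 1.2 (add ~R):
        ○ open, literals {R=0}.
  branch 2 (add (((((P & R) -> Q) -> ~P) | R) | Q)):
    (((((P & R) -> Q) -> ~P) | R) | Q): β-rule — branch into ((((P & R) -> Q) -> ~P) | R)  //  Q.
      branch 2.1 (add ((((P & R) -> Q) -> ~P) | R)):
        ((((P & R) -> Q) -> ~P) | R): β-rule — branch into (((P & R) -> Q) -> ~P)  //  R.
          branch 2.1.1 (add (((P & R) -> Q) -> ~P)):
            (((P & R) -> Q) -> ~P): β-rule — branch into ~((P & R) -> Q)  //  ~P.
              branch 2.1.1.1 (add ~((P & R) -> Q)):
                ~((P & R) -> Q): α-rule — add (P & R), ~Q.
                (P & R): α-rule — add P, R.
                ○ open, literals {P=1, Q=0, R=1}.
              branch 2.1.1.2 (add ~P):
                ○ open, literals {P=0}.
          branch 2.1.2 (add R):
            ○ open, literals {R=1}.
      branch 2.2 (add Q):
        ○ open, literals {Q=1}.
2 branches closed, 9 open.
Each open branch fixes some atoms; the unmentioned ones are free. Counting distinct full assignments: branch {P=0, Q=0, R=1} (none free) contributes 1 new; branch {P=0, Q=0, R=1} (none free) contributes 0 new; branch {P=1, Q=1, R=0} (none free) contributes 1 new; branch {P=0, Q=1, R=0} (none free) contributes 1 new; branch {R=0} (P, Q) contributes 2 new; branch {P=1, Q=0, R=1} (none free) contributes 1 new; branch {P=0} (R, Q) contributes 1 new; branch {R=1} (P, Q) contributes 1 new; branch {Q=1} (P, R) contributes 0 new. Total: 8.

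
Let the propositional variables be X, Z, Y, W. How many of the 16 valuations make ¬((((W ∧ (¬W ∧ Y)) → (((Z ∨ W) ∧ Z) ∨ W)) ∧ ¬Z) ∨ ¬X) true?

4

Initial set: {¬((((W ∧ (¬W ∧ Y)) → (((Z ∨ W) ∧ Z) ∨ W)) ∧ ¬Z) ∨ ¬X)}.
¬((((W ∧ (¬W ∧ Y)) → (((Z ∨ W) ∧ Z) ∨ W)) ∧ ¬Z) ∨ ¬X): α-rule — add ¬(((W ∧ (¬W ∧ Y)) → (((Z ∨ W) ∧ Z) ∨ W)) ∧ ¬Z), ¬¬X.
¬(((W ∧ (¬W ∧ Y)) → (((Z ∨ W) ∧ Z) ∨ W)) ∧ ¬Z): β-rule — branch into ¬((W ∧ (¬W ∧ Y)) → (((Z ∨ W) ∧ Z) ∨ W))  //  ¬¬Z.
  branch 1 (add ¬((W ∧ (¬W ∧ Y)) → (((Z ∨ W) ∧ Z) ∨ W))):
    ¬((W ∧ (¬W ∧ Y)) → (((Z ∨ W) ∧ Z) ∨ W)): α-rule — add (W ∧ (¬W ∧ Y)), ¬(((Z ∨ W) ∧ Z) ∨ W).
    (W ∧ (¬W ∧ Y)): α-rule — add W, (¬W ∧ Y).
    ¬(((Z ∨ W) ∧ Z) ∨ W): α-rule — add ¬((Z ∨ W) ∧ Z), ¬W.
    × closes — contains both W and ¬W.
  branch 2 (add ¬¬Z):
    ○ open, literals {X=T, Z=T}.
1 branch closed, 1 open.
Each open branch fixes some atoms; the unmentioned ones are free. Counting distinct full assignments: branch {X=T, Z=T} (Y, W) contributes 4 new. Total: 4.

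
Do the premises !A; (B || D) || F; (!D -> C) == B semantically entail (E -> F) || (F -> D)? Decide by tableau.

Yes

Initial set: {!A; ((B || D) || F); ((!D -> C) == B); !((E -> F) || (F -> D))}.
!((E -> F) || (F -> D)): α-rule — add !(E -> F), !(F -> D).
!(E -> F): α-rule — add E, !F.
!(F -> D): α-rule — add F, !D.
× closes — contains both F and !F.
All 1 branch closes.
Every branch closed, so the premises entail the conclusion.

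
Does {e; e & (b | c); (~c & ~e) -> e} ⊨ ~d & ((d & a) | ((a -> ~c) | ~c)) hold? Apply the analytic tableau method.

No

Initial set: {e; (e & (b | c)); ((~c & ~e) -> e); ~(~d & ((d & a) | ((a -> ~c) | ~c)))}.
(e & (b | c)): α-rule — add e, (b | c).
((~c & ~e) -> e): β-rule — branch into ~(~c & ~e)  //  e.
  branch 1 (add ~(~c & ~e)):
    ~(~d & ((d & a) | ((a -> ~c) | ~c))): β-rule — branch into ~~d  //  ~((d & a) | ((a -> ~c) | ~c)).
      branch 1.1 (add ~~d):
        (b | c): β-rule — branch into b  //  c.
          branch 1.1.1 (add b):
            ~(~c & ~e): β-rule — branch into ~~c  //  ~~e.
              branch 1.1.1.1 (add ~~c):
                ○ open, literals {b=T, c=T, d=T, e=T}.
              branch 1.1.1.2 (add ~~e):
                ○ open, literals {b=T, d=T, e=T}.
          branch 1.1.2 (add c):
            ~(~c & ~e): β-rule — branch into ~~c  //  ~~e.
              branch 1.1.2.1 (add ~~c):
                ○ open, literals {c=T, d=T, e=T}.
              branch 1.1.2.2 (add ~~e):
                ○ open, literals {c=T, d=T, e=T}.
      branch 1.2 (add ~((d & a) | ((a -> ~c) | ~c))):
        ~((d & a) | ((a -> ~c) | ~c)): α-rule — add ~(d & a), ~((a -> ~c) | ~c).
        ~((a -> ~c) | ~c): α-rule — add ~(a -> ~c), ~~c.
        ~(a -> ~c): α-rule — add a, ~~c.
        (b | c): β-rule — branch into b  //  c.
          branch 1.2.1 (add b):
            ~(~c & ~e): β-rule — branch into ~~c  //  ~~e.
              branch 1.2.1.1 (add ~~c):
                ~(d & a): β-rule — branch into ~d  //  ~a.
                  branch 1.2.1.1.1 (add ~d):
                    ○ open, literals {a=T, b=T, c=T, d=F, e=T}.
                  branch 1.2.1.1.2 (add ~a):
                    × closes — contains both a and ~a.
              branch 1.2.1.2 (add ~~e):
                ~(d & a): β-rule — branch into ~d  //  ~a.
                  branch 1.2.1.2.1 (add ~d):
                    ○ open, literals {a=T, b=T, c=T, d=F, e=T}.
                  branch 1.2.1.2.2 (add ~a):
                    × closes — contains both a and ~a.
          branch 1.2.2 (add c):
            ~(~c & ~e): β-rule — branch into ~~c  //  ~~e.
              branch 1.2.2.1 (add ~~c):
                ~(d & a): β-rule — branch into ~d  //  ~a.
                  branch 1.2.2.1.1 (add ~d):
                    ○ open, literals {a=T, c=T, d=F, e=T}.
                  branch 1.2.2.1.2 (add ~a):
                    × closes — contains both a and ~a.
              branch 1.2.2.2 (add ~~e):
                ~(d & a): β-rule — branch into ~d  //  ~a.
                  branch 1.2.2.2.1 (add ~d):
                    ○ open, literals {a=T, c=T, d=F, e=T}.
                  branch 1.2.2.2.2 (add ~a):
                    × closes — contains both a and ~a.
  branch 2 (add e):
    ~(~d & ((d & a) | ((a -> ~c) | ~c))): β-rule — branch into ~~d  //  ~((d & a) | ((a -> ~c) | ~c)).
      branch 2.1 (add ~~d):
        (b | c): β-rule — branch into b  //  c.
          branch 2.1.1 (add b):
            ○ open, literals {b=T, d=T, e=T}.
          branch 2.1.2 (add c):
            ○ open, literals {c=T, d=T, e=T}.
      branch 2.2 (add ~((d & a) | ((a -> ~c) | ~c))):
        ~((d & a) | ((a -> ~c) | ~c)): α-rule — add ~(d & a), ~((a -> ~c) | ~c).
        ~((a -> ~c) | ~c): α-rule — add ~(a -> ~c), ~~c.
        ~(a -> ~c): α-rule — add a, ~~c.
        (b | c): β-rule — branch into b  //  c.
          branch 2.2.1 (add b):
            ~(d & a): β-rule — branch into ~d  //  ~a.
              branch 2.2.1.1 (add ~d):
                ○ open, literals {a=T, b=T, c=T, d=F, e=T}.
              branch 2.2.1.2 (add ~a):
                × closes — contains both a and ~a.
          branch 2.2.2 (add c):
            ~(d & a): β-rule — branch into ~d  //  ~a.
              branch 2.2.2.1 (add ~d):
                ○ open, literals {a=T, c=T, d=F, e=T}.
              branch 2.2.2.2 (add ~a):
                × closes — contains both a and ~a.
6 branches closed, 12 open.
An open branch gives a countermodel: b=T, c=T, d=T, e=T (unmentioned atoms arbitrary); the premises hold there but the conclusion fails.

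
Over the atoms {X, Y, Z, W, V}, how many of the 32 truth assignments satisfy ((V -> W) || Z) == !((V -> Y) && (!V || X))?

Initial set: {T (((V -> W) || Z) == !((V -> Y) && (!V || X)))}.
T (((V -> W) || Z) == !((V -> Y) && (!V || X))): β-rule — branch into T ((V -> W) || Z), T !((V -> Y) && (!V || X))  //  F ((V -> W) || Z), F !((V -> Y) && (!V || X)).
  branch 1 (add T ((V -> W) || Z), T !((V -> Y) && (!V || X))):
    T ((V -> W) || Z): β-rule — branch into T (V -> W)  //  T Z.
      branch 1.1 (add T (V -> W)):
        T !((V -> Y) && (!V || X)): β-rule — branch into F (V -> Y)  //  F (!V || X).
          branch 1.1.1 (add F (V -> Y)):
            F (V -> Y): α-rule — add T V, F Y.
            T (V -> W): β-rule — branch into F V  //  T W.
              branch 1.1.1.1 (add F V):
                × closes — contains both V and !V.
              branch 1.1.1.2 (add T W):
                ○ open, literals {V=1, W=1, Y=0}.
          branch 1.1.2 (add F (!V || X)):
            F (!V || X): α-rule — add F !V, F X.
            T (V -> W): β-rule — branch into F V  //  T W.
              branch 1.1.2.1 (add F V):
                × closes — contains both V and !V.
              branch 1.1.2.2 (add T W):
                ○ open, literals {V=1, W=1, X=0}.
      branch 1.2 (add T Z):
        T !((V -> Y) && (!V || X)): β-rule — branch into F (V -> Y)  //  F (!V || X).
          branch 1.2.1 (add F (V -> Y)):
            F (V -> Y): α-rule — add T V, F Y.
            ○ open, literals {V=1, Y=0, Z=1}.
          branch 1.2.2 (add F (!V || X)):
            F (!V || X): α-rule — add F !V, F X.
            ○ open, literals {V=1, X=0, Z=1}.
  branch 2 (add F ((V -> W) || Z), F !((V -> Y) && (!V || X))):
    F ((V -> W) || Z): α-rule — add F (V -> W), F Z.
    F !((V -> Y) && (!V || X)): α-rule — add T (V -> Y), T (!V || X).
    F (V -> W): α-rule — add T V, F W.
    T (V -> Y): β-rule — branch into F V  //  T Y.
      branch 2.1 (add F V):
        × closes — contains both V and !V.
      branch 2.2 (add T Y):
        T (!V || X): β-rule — branch into T !V  //  T X.
          branch 2.2.1 (add T !V):
            × closes — contains both V and !V.
          branch 2.2.2 (add T X):
            ○ open, literals {V=1, W=0, X=1, Y=1, Z=0}.
4 branches closed, 5 open.
Each open branch fixes some atoms; the unmentioned ones are free. Counting distinct full assignments: branch {V=1, W=1, Y=0} (X, Z) contributes 4 new; branch {V=1, W=1, X=0} (Y, Z) contributes 2 new; branch {V=1, Y=0, Z=1} (X, W) contributes 2 new; branch {V=1, X=0, Z=1} (Y, W) contributes 1 new; branch {V=1, W=0, X=1, Y=1, Z=0} (none free) contributes 1 new. Total: 10.

10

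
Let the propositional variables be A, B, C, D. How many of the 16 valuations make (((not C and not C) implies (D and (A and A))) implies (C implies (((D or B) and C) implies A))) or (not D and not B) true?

13

Initial set: {((((not C and not C) implies (D and (A and A))) implies (C implies (((D or B) and C) implies A))) or (not D and not B))}.
((((not C and not C) implies (D and (A and A))) implies (C implies (((D or B) and C) implies A))) or (not D and not B)): β-rule — branch into (((not C and not C) implies (D and (A and A))) implies (C implies (((D or B) and C) implies A)))  //  (not D and not B).
  branch 1 (add (((not C and not C) implies (D and (A and A))) implies (C implies (((D or B) and C) implies A)))):
    (((not C and not C) implies (D and (A and A))) implies (C implies (((D or B) and C) implies A))): β-rule — branch into not ((not C and not C) implies (D and (A and A)))  //  (C implies (((D or B) and C) implies A)).
      branch 1.1 (add not ((not C and not C) implies (D and (A and A)))):
        not ((not C and not C) implies (D and (A and A))): α-rule — add (not C and not C), not (D and (A and A)).
        (not C and not C): α-rule — add not C, not C.
        not (D and (A and A)): β-rule — branch into not D  //  not (A and A).
          branch 1.1.1 (add not D):
            ○ open, literals {C=F, D=F}.
          branch 1.1.2 (add not (A and A)):
            not (A and A): β-rule — branch into not A  //  not A.
              branch 1.1.2.1 (add not A):
                ○ open, literals {A=F, C=F}.
              branch 1.1.2.2 (add not A):
                ○ open, literals {A=F, C=F}.
      branch 1.2 (add (C implies (((D or B) and C) implies A))):
        (C implies (((D or B) and C) implies A)): β-rule — branch into not C  //  (((D or B) and C) implies A).
          branch 1.2.1 (add not C):
            ○ open, literals {C=F}.
          branch 1.2.2 (add (((D or B) and C) implies A)):
            (((D or B) and C) implies A): β-rule — branch into not ((D or B) and C)  //  A.
              branch 1.2.2.1 (add not ((D or B) and C)):
                not ((D or B) and C): β-rule — branch into not (D or B)  //  not C.
                  branch 1.2.2.1.1 (add not (D or B)):
                    not (D or B): α-rule — add not D, not B.
                    ○ open, literals {B=F, D=F}.
                  branch 1.2.2.1.2 (add not C):
                    ○ open, literals {C=F}.
              branch 1.2.2.2 (add A):
                ○ open, literals {A=T}.
  branch 2 (add (not D and not B)):
    (not D and not B): α-rule — add not D, not B.
    ○ open, literals {B=F, D=F}.
0 branches closed, 8 open.
Each open branch fixes some atoms; the unmentioned ones are free. Counting distinct full assignments: branch {C=F, D=F} (A, B) contributes 4 new; branch {A=F, C=F} (B, D) contributes 2 new; branch {A=F, C=F} (B, D) contributes 0 new; branch {C=F} (A, B, D) contributes 2 new; branch {B=F, D=F} (A, C) contributes 2 new; branch {C=F} (A, B, D) contributes 0 new; branch {A=T} (B, C, D) contributes 3 new; branch {B=F, D=F} (A, C) contributes 0 new. Total: 13.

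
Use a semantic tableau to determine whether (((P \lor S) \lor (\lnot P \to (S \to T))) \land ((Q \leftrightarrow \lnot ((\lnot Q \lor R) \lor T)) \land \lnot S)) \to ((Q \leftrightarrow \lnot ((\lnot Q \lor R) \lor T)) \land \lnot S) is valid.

Assume the negation and expand:
Initial set: {\lnot ((((P \lor S) \lor (\lnot P \to (S \to T))) \land ((Q \leftrightarrow \lnot ((\lnot Q \lor R) \lor T)) \land \lnot S)) \to ((Q \leftrightarrow \lnot ((\lnot Q \lor R) \lor T)) \land \lnot S))}.
\lnot ((((P \lor S) \lor (\lnot P \to (S \to T))) \land ((Q \leftrightarrow \lnot ((\lnot Q \lor R) \lor T)) \land \lnot S)) \to ((Q \leftrightarrow \lnot ((\lnot Q \lor R) \lor T)) \land \lnot S)): α-rule — add (((P \lor S) \lor (\lnot P \to (S \to T))) \land ((Q \leftrightarrow \lnot ((\lnot Q \lor R) \lor T)) \land \lnot S)), \lnot ((Q \leftrightarrow \lnot ((\lnot Q \lor R) \lor T)) \land \lnot S).
(((P \lor S) \lor (\lnot P \to (S \to T))) \land ((Q \leftrightarrow \lnot ((\lnot Q \lor R) \lor T)) \land \lnot S)): α-rule — add ((P \lor S) \lor (\lnot P \to (S \to T))), ((Q \leftrightarrow \lnot ((\lnot Q \lor R) \lor T)) \land \lnot S).
((Q \leftrightarrow \lnot ((\lnot Q \lor R) \lor T)) \land \lnot S): α-rule — add (Q \leftrightarrow \lnot ((\lnot Q \lor R) \lor T)), \lnot S.
\lnot ((Q \leftrightarrow \lnot ((\lnot Q \lor R) \lor T)) \land \lnot S): β-rule — branch into \lnot (Q \leftrightarrow \lnot ((\lnot Q \lor R) \lor T))  //  \lnot \lnot S.
  branch 1 (add \lnot (Q \leftrightarrow \lnot ((\lnot Q \lor R) \lor T))):
    ((P \lor S) \lor (\lnot P \to (S \to T))): β-rule — branch into (P \lor S)  //  (\lnot P \to (S \to T)).
      branch 1.1 (add (P \lor S)):
        (Q \leftrightarrow \lnot ((\lnot Q \lor R) \lor T)): β-rule — branch into Q, \lnot ((\lnot Q \lor R) \lor T)  //  \lnot Q, \lnot \lnot ((\lnot Q \lor R) \lor T).
          branch 1.1.1 (add Q, \lnot ((\lnot Q \lor R) \lor T)):
            \lnot ((\lnot Q \lor R) \lor T): α-rule — add \lnot (\lnot Q \lor R), \lnot T.
            \lnot (\lnot Q \lor R): α-rule — add \lnot \lnot Q, \lnot R.
            \lnot (Q \leftrightarrow \lnot ((\lnot Q \lor R) \lor T)): β-rule — branch into Q, \lnot \lnot ((\lnot Q \lor R) \lor T)  //  \lnot Q, \lnot ((\lnot Q \lor R) \lor T).
              branch 1.1.1.1 (add Q, \lnot \lnot ((\lnot Q \lor R) \lor T)):
                (P \lor S): β-rule — branch into P  //  S.
                  branch 1.1.1.1.1 (add P):
                    \lnot \lnot ((\lnot Q \lor R) \lor T): β-rule — branch into (\lnot Q \lor R)  //  T.
                      branch 1.1.1.1.1.1 (add (\lnot Q \lor R)):
                        (\lnot Q \lor R): β-rule — branch into \lnot Q  //  R.
                          branch 1.1.1.1.1.1.1 (add \lnot Q):
                            × closes — contains both Q and \lnot Q.
                          branch 1.1.1.1.1.1.2 (add R):
                            × closes — contains both R and \lnot R.
                      branch 1.1.1.1.1.2 (add T):
                        × closes — contains both T and \lnot T.
                  branch 1.1.1.1.2 (add S):
                    × closes — contains both S and \lnot S.
              branch 1.1.1.2 (add \lnot Q, \lnot ((\lnot Q \lor R) \lor T)):
                × closes — contains both Q and \lnot Q.
          branch 1.1.2 (add \lnot Q, \lnot \lnot ((\lnot Q \lor R) \lor T)):
            \lnot (Q \leftrightarrow \lnot ((\lnot Q \lor R) \lor T)): β-rule — branch into Q, \lnot \lnot ((\lnot Q \lor R) \lor T)  //  \lnot Q, \lnot ((\lnot Q \lor R) \lor T).
              branch 1.1.2.1 (add Q, \lnot \lnot ((\lnot Q \lor R) \lor T)):
                × closes — contains both Q and \lnot Q.
              branch 1.1.2.2 (add \lnot Q, \lnot ((\lnot Q \lor R) \lor T)):
                \lnot ((\lnot Q \lor R) \lor T): α-rule — add \lnot (\lnot Q \lor R), \lnot T.
                \lnot (\lnot Q \lor R): α-rule — add \lnot \lnot Q, \lnot R.
                × closes — contains both Q and \lnot Q.
      branch 1.2 (add (\lnot P \to (S \to T))):
        (Q \leftrightarrow \lnot ((\lnot Q \lor R) \lor T)): β-rule — branch into Q, \lnot ((\lnot Q \lor R) \lor T)  //  \lnot Q, \lnot \lnot ((\lnot Q \lor R) \lor T).
          branch 1.2.1 (add Q, \lnot ((\lnot Q \lor R) \lor T)):
            \lnot ((\lnot Q \lor R) \lor T): α-rule — add \lnot (\lnot Q \lor R), \lnot T.
            \lnot (\lnot Q \lor R): α-rule — add \lnot \lnot Q, \lnot R.
            \lnot (Q \leftrightarrow \lnot ((\lnot Q \lor R) \lor T)): β-rule — branch into Q, \lnot \lnot ((\lnot Q \lor R) \lor T)  //  \lnot Q, \lnot ((\lnot Q \lor R) \lor T).
              branch 1.2.1.1 (add Q, \lnot \lnot ((\lnot Q \lor R) \lor T)):
                (\lnot P \to (S \to T)): β-rule — branch into \lnot \lnot P  //  (S \to T).
                  branch 1.2.1.1.1 (add \lnot \lnot P):
                    \lnot \lnot ((\lnot Q \lor R) \lor T): β-rule — branch into (\lnot Q \lor R)  //  T.
                      branch 1.2.1.1.1.1 (add (\lnot Q \lor R)):
                        (\lnot Q \lor R): β-rule — branch into \lnot Q  //  R.
                          branch 1.2.1.1.1.1.1 (add \lnot Q):
                            × closes — contains both Q and \lnot Q.
                          branch 1.2.1.1.1.1.2 (add R):
                            × closes — contains both R and \lnot R.
                      branch 1.2.1.1.1.2 (add T):
                        × closes — contains both T and \lnot T.
                  branch 1.2.1.1.2 (add (S \to T)):
                    \lnot \lnot ((\lnot Q \lor R) \lor T): β-rule — branch into (\lnot Q \lor R)  //  T.
                      branch 1.2.1.1.2.1 (add (\lnot Q \lor R)):
                        (S \to T): β-rule — branch into \lnot S  //  T.
                          branch 1.2.1.1.2.1.1 (add \lnot S):
                            (\lnot Q \lor R): β-rule — branch into \lnot Q  //  R.
                              branch 1.2.1.1.2.1.1.1 (add \lnot Q):
                                × closes — contains both Q and \lnot Q.
                              branch 1.2.1.1.2.1.1.2 (add R):
                                × closes — contains both R and \lnot R.
                          branch 1.2.1.1.2.1.2 (add T):
                            × closes — contains both T and \lnot T.
                      branch 1.2.1.1.2.2 (add T):
                        × closes — contains both T and \lnot T.
              branch 1.2.1.2 (add \lnot Q, \lnot ((\lnot Q \lor R) \lor T)):
                × closes — contains both Q and \lnot Q.
          branch 1.2.2 (add \lnot Q, \lnot \lnot ((\lnot Q \lor R) \lor T)):
            \lnot (Q \leftrightarrow \lnot ((\lnot Q \lor R) \lor T)): β-rule — branch into Q, \lnot \lnot ((\lnot Q \lor R) \lor T)  //  \lnot Q, \lnot ((\lnot Q \lor R) \lor T).
              branch 1.2.2.1 (add Q, \lnot \lnot ((\lnot Q \lor R) \lor T)):
                × closes — contains both Q and \lnot Q.
              branch 1.2.2.2 (add \lnot Q, \lnot ((\lnot Q \lor R) \lor T)):
                \lnot ((\lnot Q \lor R) \lor T): α-rule — add \lnot (\lnot Q \lor R), \lnot T.
                \lnot (\lnot Q \lor R): α-rule — add \lnot \lnot Q, \lnot R.
                × closes — contains both Q and \lnot Q.
  branch 2 (add \lnot \lnot S):
    × closes — contains both S and \lnot S.
All 18 branches close.
Every branch closed, so the negation is unsatisfiable and the formula is valid.

Valid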